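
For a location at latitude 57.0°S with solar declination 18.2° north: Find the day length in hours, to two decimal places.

7.94 hours

−tan φ tan δ = −(-1.5399)(0.3288) = 0.5063; H_s = arccos(0.5063) = 59.58°.
Day length = 2 H_s / 15° h⁻¹ = 119.16° / 15 = 7.944 h.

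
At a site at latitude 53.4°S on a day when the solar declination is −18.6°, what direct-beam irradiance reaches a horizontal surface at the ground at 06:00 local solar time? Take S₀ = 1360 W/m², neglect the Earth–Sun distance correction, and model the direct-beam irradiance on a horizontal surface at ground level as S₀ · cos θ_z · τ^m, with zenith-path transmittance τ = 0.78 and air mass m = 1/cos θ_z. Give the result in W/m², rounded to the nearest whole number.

132 W/m²

Hour angle H = 15° × (6 − 12) = -90.00°.
cos θ_z = sin φ sin δ + cos φ cos δ cos H = (-0.8028)(-0.3190) + (0.5962)(0.9478)(0.0000) = 0.2561.
Air mass m = 1/cos θ_z = 1/0.2561 = 3.905; τ^m = 0.78^3.905 = 0.3790.
Surface direct beam = 1360 × 0.2561 × 0.3790 = 132.00 W/m².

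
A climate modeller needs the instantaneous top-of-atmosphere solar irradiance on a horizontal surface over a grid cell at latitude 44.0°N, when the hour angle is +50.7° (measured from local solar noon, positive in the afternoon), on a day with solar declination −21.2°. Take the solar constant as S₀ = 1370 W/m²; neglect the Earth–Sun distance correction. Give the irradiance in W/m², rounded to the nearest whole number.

With φ = 44.0°, δ = -21.2°, H = 50.70°: sin φ sin δ = -0.2512, cos φ cos δ cos H = 0.4248, so cos θ_z = 0.1736.
Top-of-atmosphere irradiance = S₀ cos θ_z = 1370 × 0.1736 = 237.83 W/m².

238 W/m²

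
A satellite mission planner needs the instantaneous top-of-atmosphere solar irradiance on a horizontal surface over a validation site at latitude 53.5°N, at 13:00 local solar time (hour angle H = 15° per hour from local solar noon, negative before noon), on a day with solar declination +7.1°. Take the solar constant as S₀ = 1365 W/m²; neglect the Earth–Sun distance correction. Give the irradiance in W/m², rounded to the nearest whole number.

Hour angle H = 15° × (13 − 12) = 15.00°.
cos θ_z = sin φ sin δ + cos φ cos δ cos H = (0.8039)(0.1236) + (0.5948)(0.9923)(0.9659) = 0.6695.
Top-of-atmosphere irradiance = S₀ cos θ_z = 1365 × 0.6695 = 913.87 W/m².

914 W/m²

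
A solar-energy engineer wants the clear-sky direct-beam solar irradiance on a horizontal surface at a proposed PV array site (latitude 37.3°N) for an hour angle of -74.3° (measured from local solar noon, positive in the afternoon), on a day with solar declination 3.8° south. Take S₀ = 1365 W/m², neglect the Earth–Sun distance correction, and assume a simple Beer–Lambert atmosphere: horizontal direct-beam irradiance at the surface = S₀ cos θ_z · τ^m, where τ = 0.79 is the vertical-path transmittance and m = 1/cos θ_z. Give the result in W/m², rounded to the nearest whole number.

62 W/m²

cos θ_z = sin φ sin δ + cos φ cos δ cos H = (0.6060)(-0.0663) + (0.7955)(0.9978)(0.2706) = 0.1746.
Air mass m = 1/cos θ_z = 1/0.1746 = 5.727; τ^m = 0.79^5.727 = 0.2592.
Surface direct beam = 1365 × 0.1746 × 0.2592 = 61.77 W/m².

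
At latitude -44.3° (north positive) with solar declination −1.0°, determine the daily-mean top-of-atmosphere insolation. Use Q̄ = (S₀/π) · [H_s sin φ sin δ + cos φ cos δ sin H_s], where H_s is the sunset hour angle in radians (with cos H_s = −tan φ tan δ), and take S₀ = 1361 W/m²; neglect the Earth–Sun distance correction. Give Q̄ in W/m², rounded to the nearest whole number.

318 W/m²

cos H_s = −tan(-44.3°) · tan(-1.0°) = -0.0170, so H_s = arccos(-0.0170) = 90.97°. In radians, H_s = 1.5877.
H_s sin φ sin δ = 1.5877 × -0.6984 × -0.0175 = 0.0194.
cos φ cos δ sin H_s = 0.7157 × 0.9998 × 0.9999 = 0.7155.
Q̄ = (1361/π) × (0.0194 + 0.7155) = 433.22 × 0.7349 = 318.37 W/m².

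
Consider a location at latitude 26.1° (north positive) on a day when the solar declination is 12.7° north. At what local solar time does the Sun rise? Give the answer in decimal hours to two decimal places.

5.58 h

The sunset hour angle satisfies cos H_s = −tan φ tan δ = -0.1104, giving H_s = 96.34°.
Sunrise is at 12 − H_s/15 = 12 − 6.423 = 5.577 h local solar time.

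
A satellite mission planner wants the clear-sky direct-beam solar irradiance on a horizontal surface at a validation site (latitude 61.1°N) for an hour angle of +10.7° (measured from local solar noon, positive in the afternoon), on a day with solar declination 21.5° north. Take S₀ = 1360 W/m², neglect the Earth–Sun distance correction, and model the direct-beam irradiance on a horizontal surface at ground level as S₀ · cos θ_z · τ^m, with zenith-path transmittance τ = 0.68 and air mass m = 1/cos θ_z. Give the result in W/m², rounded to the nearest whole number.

626 W/m²

cos θ_z = sin φ sin δ + cos φ cos δ cos H = (0.8755)(0.3665) + (0.4833)(0.9304)(0.9826) = 0.7627.
Air mass m = 1/cos θ_z = 1/0.7627 = 1.311; τ^m = 0.68^1.311 = 0.6031.
Surface direct beam = 1360 × 0.7627 × 0.6031 = 625.58 W/m².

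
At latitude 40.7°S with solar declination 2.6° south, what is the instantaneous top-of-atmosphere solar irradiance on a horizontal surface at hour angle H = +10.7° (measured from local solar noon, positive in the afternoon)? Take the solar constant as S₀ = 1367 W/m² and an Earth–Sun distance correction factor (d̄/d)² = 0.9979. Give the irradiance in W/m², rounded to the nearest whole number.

1056 W/m²

cos θ_z = sin φ sin δ + cos φ cos δ cos H = (-0.6521)(-0.0454) + (0.7581)(0.9990)(0.9826) = 0.7738.
Top-of-atmosphere irradiance = S₀ (d̄/d)² cos θ_z = 1367 × 0.9979 × 0.7738 = 1055.56 W/m².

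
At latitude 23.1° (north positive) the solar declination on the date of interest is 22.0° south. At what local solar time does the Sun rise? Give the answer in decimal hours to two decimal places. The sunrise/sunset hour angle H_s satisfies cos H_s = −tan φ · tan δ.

−tan φ tan δ = −(0.4265)(-0.4040) = 0.1723; H_s = arccos(0.1723) = 80.08°.
Sunrise is at 12 − H_s/15 = 12 − 5.339 = 6.661 h local solar time.

6.66 h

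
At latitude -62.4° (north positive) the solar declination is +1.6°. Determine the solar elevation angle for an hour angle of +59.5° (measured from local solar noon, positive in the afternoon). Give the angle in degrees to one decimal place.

12.1°

cos θ_z = sin φ sin δ + cos φ cos δ cos H = (-0.8862)(0.0279) + (0.4633)(0.9996)(0.5075) = 0.2103.
θ_z = arccos(0.2103) = 77.86°, so the elevation is 90° − 77.86° = 12.14°.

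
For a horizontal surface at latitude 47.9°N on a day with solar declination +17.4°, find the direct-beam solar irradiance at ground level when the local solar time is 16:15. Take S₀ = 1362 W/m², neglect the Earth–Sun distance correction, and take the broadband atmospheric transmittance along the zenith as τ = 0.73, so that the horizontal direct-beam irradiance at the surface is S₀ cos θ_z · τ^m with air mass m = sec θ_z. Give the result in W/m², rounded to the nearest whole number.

369 W/m²

Hour angle H = 15° × (16.25 − 12) = 63.75°.
cos θ_z = sin(47.9°) sin(17.4°) + cos(47.9°) cos(17.4°) cos(63.75°) = 0.2219 + 0.2830 = 0.5049.
Air mass m = 1/cos θ_z = 1/0.5049 = 1.981; τ^m = 0.73^1.981 = 0.5361.
Surface direct beam = 1362 × 0.5049 × 0.5361 = 368.66 W/m².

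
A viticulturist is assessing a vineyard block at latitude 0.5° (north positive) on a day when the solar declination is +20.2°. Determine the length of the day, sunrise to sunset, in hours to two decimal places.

12.02 hours

−tan φ tan δ = −(0.0087)(0.3679) = -0.0032; H_s = arccos(-0.0032) = 90.18°.
Day length = 2 H_s / 15° h⁻¹ = 180.36° / 15 = 12.024 h.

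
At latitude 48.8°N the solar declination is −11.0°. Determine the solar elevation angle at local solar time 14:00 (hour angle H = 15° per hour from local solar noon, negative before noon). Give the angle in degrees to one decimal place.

Hour angle H = 15° × (14 − 12) = 30.00°.
With φ = 48.8°, δ = -11.0°, H = 30.00°: sin φ sin δ = -0.1436, cos φ cos δ cos H = 0.5600, so cos θ_z = 0.4164.
θ_z = arccos(0.4164) = 65.39°, so the elevation is 90° − 65.39° = 24.61°.

24.6°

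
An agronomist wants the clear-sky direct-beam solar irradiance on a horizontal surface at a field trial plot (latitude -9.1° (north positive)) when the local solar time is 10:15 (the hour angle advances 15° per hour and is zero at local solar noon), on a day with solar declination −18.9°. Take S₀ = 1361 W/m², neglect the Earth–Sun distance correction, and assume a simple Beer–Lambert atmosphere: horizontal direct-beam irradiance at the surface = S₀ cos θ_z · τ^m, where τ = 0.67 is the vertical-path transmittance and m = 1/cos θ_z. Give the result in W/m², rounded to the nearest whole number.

771 W/m²

Hour angle H = 15° × (10.25 − 12) = -26.25°.
With φ = -9.1°, δ = -18.9°, H = -26.25°: sin φ sin δ = 0.0512, cos φ cos δ cos H = 0.8378, so cos θ_z = 0.8890.
Air mass m = 1/cos θ_z = 1/0.8890 = 1.125; τ^m = 0.67^1.125 = 0.6373.
Surface direct beam = 1361 × 0.8890 × 0.6373 = 771.09 W/m².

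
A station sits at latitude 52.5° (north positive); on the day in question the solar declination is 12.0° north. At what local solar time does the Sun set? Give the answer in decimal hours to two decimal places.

19.07 h

−tan φ tan δ = −(1.3032)(0.2126) = -0.2771; H_s = arccos(-0.2771) = 106.09°.
Sunset is at 12 + H_s/15 = 12 + 7.073 = 19.073 h local solar time.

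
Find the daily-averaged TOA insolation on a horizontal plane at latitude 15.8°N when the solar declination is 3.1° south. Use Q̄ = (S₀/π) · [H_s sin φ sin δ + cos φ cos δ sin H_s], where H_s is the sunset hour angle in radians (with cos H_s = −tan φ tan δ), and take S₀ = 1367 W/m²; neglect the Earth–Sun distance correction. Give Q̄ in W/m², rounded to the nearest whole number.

cos H_s = −tan(15.8°) · tan(-3.1°) = 0.0153, so H_s = arccos(0.0153) = 89.12°. In radians, H_s = 1.5554.
H_s sin φ sin δ = 1.5554 × 0.2723 × -0.0541 = -0.0229.
cos φ cos δ sin H_s = 0.9622 × 0.9985 × 0.9999 = 0.9607.
Q̄ = (1367/π) × (-0.0229 + 0.9607) = 435.13 × 0.9378 = 408.06 W/m².

408 W/m²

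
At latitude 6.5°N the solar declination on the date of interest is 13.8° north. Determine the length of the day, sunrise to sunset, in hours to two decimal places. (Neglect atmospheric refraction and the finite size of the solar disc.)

12.21 hours

cos H_s = −tan(6.5°) · tan(13.8°) = -0.0280, so H_s = arccos(-0.0280) = 91.60°.
Day length = 2 H_s / 15° h⁻¹ = 183.20° / 15 = 12.213 h.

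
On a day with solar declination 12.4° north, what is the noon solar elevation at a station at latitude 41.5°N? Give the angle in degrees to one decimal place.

60.9°

At local solar noon the hour angle is zero, so the elevation is 90° − |φ − δ| = 90° − |41.5° − (12.4°)| = 90° − 29.1° = 60.9°.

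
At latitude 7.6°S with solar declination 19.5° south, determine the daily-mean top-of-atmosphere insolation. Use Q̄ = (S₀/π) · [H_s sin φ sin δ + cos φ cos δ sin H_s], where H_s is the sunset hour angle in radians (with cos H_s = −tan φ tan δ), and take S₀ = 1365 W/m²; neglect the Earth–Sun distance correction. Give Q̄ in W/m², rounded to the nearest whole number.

437 W/m²

The sunset hour angle satisfies cos H_s = −tan φ tan δ = -0.0472, giving H_s = 92.71°. In radians, H_s = 1.6181.
H_s sin φ sin δ = 1.6181 × -0.1323 × -0.3338 = 0.0715.
cos φ cos δ sin H_s = 0.9912 × 0.9426 × 0.9989 = 0.9333.
Q̄ = (1365/π) × (0.0715 + 0.9333) = 434.49 × 1.0048 = 436.58 W/m².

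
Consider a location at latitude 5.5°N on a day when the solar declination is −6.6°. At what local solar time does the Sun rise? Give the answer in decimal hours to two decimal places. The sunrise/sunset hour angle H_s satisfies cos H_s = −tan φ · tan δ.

6.04 h

−tan φ tan δ = −(0.0963)(-0.1157) = 0.0111; H_s = arccos(0.0111) = 89.36°.
Sunrise is at 12 − H_s/15 = 12 − 5.957 = 6.043 h local solar time.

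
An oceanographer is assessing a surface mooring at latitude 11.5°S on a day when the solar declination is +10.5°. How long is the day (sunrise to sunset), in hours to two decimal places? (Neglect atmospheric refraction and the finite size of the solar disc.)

11.71 hours

The sunset hour angle satisfies cos H_s = −tan φ tan δ = 0.0377, giving H_s = 87.84°.
Day length = 2 H_s / 15° h⁻¹ = 175.68° / 15 = 11.712 h.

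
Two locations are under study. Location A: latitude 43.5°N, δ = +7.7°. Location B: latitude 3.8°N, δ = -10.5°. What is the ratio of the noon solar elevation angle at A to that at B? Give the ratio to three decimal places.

0.716

A: 90° − |43.5 − (7.7)| = 54.20°.
B: 90° − |3.8 − (-10.5)| = 75.70°.
Ratio A/B = 54.2000 / 75.7000 = 0.7160.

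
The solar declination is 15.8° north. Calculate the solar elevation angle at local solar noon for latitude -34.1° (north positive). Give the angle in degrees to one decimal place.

40.1°

At local solar noon the hour angle is zero, so the elevation is 90° − |φ − δ| = 90° − |-34.1° − (15.8°)| = 90° − 49.9° = 40.1°.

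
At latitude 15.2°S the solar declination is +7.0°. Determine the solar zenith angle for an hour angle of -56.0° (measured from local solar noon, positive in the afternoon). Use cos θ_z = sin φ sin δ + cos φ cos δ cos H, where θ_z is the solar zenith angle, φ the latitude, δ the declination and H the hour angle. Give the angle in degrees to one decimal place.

With φ = -15.2°, δ = 7.0°, H = -56.00°: sin φ sin δ = -0.0320, cos φ cos δ cos H = 0.5356, so cos θ_z = 0.5036.
θ_z = arccos(0.5036) = 59.76°.

59.8°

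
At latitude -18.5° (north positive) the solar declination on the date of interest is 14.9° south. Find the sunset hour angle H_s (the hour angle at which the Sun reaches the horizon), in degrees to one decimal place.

The sunset hour angle satisfies cos H_s = −tan φ tan δ = -0.0890, giving H_s = 95.11°.

95.1°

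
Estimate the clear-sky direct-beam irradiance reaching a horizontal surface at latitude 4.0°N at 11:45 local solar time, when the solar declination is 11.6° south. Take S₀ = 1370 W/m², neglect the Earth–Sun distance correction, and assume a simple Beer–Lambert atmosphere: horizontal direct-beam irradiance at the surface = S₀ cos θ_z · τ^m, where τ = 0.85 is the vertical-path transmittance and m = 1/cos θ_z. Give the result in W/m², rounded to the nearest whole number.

1112 W/m²

Hour angle H = 15° × (11.75 − 12) = -3.75°.
cos θ_z = sin φ sin δ + cos φ cos δ cos H = (0.0698)(-0.2011) + (0.9976)(0.9796)(0.9979) = 0.9612.
Air mass m = 1/cos θ_z = 1/0.9612 = 1.040; τ^m = 0.85^1.040 = 0.8445.
Surface direct beam = 1370 × 0.9612 × 0.8445 = 1112.07 W/m².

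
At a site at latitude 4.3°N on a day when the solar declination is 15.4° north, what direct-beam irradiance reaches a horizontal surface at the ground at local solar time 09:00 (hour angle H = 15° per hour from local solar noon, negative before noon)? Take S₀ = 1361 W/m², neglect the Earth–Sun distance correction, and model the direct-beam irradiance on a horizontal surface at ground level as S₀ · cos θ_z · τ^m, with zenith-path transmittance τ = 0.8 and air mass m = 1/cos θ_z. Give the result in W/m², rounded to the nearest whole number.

692 W/m²

Hour angle H = 15° × (9 − 12) = -45.00°.
cos θ_z = sin(4.3°) sin(15.4°) + cos(4.3°) cos(15.4°) cos(-45.00°) = 0.0199 + 0.6798 = 0.6997.
Air mass m = 1/cos θ_z = 1/0.6997 = 1.429; τ^m = 0.8^1.429 = 0.7270.
Surface direct beam = 1361 × 0.6997 × 0.7270 = 692.32 W/m².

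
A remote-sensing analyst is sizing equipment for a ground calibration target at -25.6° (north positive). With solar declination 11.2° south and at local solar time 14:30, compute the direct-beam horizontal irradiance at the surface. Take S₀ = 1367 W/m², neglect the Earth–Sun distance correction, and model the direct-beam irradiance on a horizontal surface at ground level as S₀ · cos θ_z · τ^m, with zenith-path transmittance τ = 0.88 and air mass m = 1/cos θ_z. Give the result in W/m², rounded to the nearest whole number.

913 W/m²

Hour angle H = 15° × (14.5 − 12) = 37.50°.
cos θ_z = sin φ sin δ + cos φ cos δ cos H = (-0.4321)(-0.1942) + (0.9018)(0.9810)(0.7934) = 0.7858.
Air mass m = 1/cos θ_z = 1/0.7858 = 1.273; τ^m = 0.88^1.273 = 0.8498.
Surface direct beam = 1367 × 0.7858 × 0.8498 = 912.85 W/m².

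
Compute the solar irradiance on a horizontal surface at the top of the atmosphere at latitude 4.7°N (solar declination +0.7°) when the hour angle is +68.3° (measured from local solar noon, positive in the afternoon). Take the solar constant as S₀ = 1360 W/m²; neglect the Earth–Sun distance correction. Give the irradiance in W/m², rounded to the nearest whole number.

502 W/m²

cos θ_z = sin φ sin δ + cos φ cos δ cos H = (0.0819)(0.0122) + (0.9966)(0.9999)(0.3697) = 0.3694.
Top-of-atmosphere irradiance = S₀ cos θ_z = 1360 × 0.3694 = 502.38 W/m².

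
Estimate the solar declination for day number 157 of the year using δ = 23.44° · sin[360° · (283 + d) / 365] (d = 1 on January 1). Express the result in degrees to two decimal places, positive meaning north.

+22.53°

360 × (283 + 157) / 365 = 433.973°; sin(433.973°) = 0.9611.
δ = 23.44 × 0.9611 = 22.528° ≈ +22.53°.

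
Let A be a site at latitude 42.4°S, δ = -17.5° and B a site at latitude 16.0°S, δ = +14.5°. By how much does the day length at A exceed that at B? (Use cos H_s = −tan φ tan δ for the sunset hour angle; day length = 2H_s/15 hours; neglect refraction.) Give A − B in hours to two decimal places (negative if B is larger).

A: H_s = arccos(−tan -42.4° · tan -17.5°) = 106.73°, so 2H_s/15 = 14.2307 h.
B: H_s = arccos(−tan -16.0° · tan 14.5°) = 85.75°, so 2H_s/15 = 11.4333 h.
A − B = 14.2307 − 11.4333 = 2.7974 h.

+2.80 h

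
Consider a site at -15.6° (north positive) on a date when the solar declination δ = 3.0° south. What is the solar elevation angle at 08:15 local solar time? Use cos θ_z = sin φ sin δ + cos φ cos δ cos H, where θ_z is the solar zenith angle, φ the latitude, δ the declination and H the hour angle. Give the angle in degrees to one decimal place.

33.3°

Hour angle H = 15° × (8.25 − 12) = -56.25°.
cos θ_z = sin(-15.6°) sin(-3.0°) + cos(-15.6°) cos(-3.0°) cos(-56.25°) = 0.0141 + 0.5344 = 0.5485.
θ_z = arccos(0.5485) = 56.74°, so the elevation is 90° − 56.74° = 33.26°.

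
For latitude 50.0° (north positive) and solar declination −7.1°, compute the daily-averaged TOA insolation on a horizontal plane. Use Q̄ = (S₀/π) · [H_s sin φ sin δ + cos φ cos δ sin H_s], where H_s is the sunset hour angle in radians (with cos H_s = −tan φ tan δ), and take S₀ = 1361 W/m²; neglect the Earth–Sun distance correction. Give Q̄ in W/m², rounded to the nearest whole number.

215 W/m²

The sunset hour angle satisfies cos H_s = −tan φ tan δ = 0.1484, giving H_s = 81.47°. In radians, H_s = 1.4219.
H_s sin φ sin δ = 1.4219 × 0.7660 × -0.1236 = -0.1346.
cos φ cos δ sin H_s = 0.6428 × 0.9923 × 0.9889 = 0.6308.
Q̄ = (1361/π) × (-0.1346 + 0.6308) = 433.22 × 0.4962 = 214.96 W/m².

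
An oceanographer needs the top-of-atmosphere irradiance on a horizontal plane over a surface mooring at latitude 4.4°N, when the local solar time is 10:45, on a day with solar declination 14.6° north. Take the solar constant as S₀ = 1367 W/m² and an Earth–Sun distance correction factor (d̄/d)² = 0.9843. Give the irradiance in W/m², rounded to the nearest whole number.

Hour angle H = 15° × (10.75 − 12) = -18.75°.
With φ = 4.4°, δ = 14.6°, H = -18.75°: sin φ sin δ = 0.0193, cos φ cos δ cos H = 0.9137, so cos θ_z = 0.9330.
Top-of-atmosphere irradiance = S₀ (d̄/d)² cos θ_z = 1367 × 0.9843 × 0.9330 = 1255.39 W/m².

1255 W/m²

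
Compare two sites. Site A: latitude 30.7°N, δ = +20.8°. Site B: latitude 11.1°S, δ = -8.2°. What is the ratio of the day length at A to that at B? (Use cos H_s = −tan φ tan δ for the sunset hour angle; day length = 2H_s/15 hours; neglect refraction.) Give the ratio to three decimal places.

1.125

A: H_s = arccos(−tan 30.7° · tan 20.8°) = 103.04°, so 2H_s/15 = 13.7387 h.
B: H_s = arccos(−tan -11.1° · tan -8.2°) = 91.62°, so 2H_s/15 = 12.2160 h.
Ratio A/B = 13.7387 / 12.2160 = 1.1246.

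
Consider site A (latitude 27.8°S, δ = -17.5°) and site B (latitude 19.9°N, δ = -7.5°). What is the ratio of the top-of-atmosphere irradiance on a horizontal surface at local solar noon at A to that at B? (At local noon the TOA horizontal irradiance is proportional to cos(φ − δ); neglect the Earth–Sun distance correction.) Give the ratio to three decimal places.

1.108

A: cos θ_z = cos(-27.8° − (-17.5°)) = 0.9839.
B: cos θ_z = cos(19.9° − (-7.5°)) = 0.8878.
Ratio A/B = 0.9839 / 0.8878 = 1.1082.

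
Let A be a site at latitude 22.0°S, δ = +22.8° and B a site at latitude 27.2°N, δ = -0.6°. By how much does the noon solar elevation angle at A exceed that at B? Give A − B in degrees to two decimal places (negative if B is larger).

A: 90° − |-22.0 − (22.8)| = 45.20°.
B: 90° − |27.2 − (-0.6)| = 62.20°.
A − B = 45.20 − 62.20 = -17.00°.

-17.00°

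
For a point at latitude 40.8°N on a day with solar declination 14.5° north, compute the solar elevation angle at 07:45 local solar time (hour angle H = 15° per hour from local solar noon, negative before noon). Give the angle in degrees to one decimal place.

Hour angle H = 15° × (7.75 − 12) = -63.75°.
cos θ_z = sin φ sin δ + cos φ cos δ cos H = (0.6534)(0.2504) + (0.7570)(0.9681)(0.4423) = 0.4878.
θ_z = arccos(0.4878) = 60.80°, so the elevation is 90° − 60.80° = 29.20°.

29.2°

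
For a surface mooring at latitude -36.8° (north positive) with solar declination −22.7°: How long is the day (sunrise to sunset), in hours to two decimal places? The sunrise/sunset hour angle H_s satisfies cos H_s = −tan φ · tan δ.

The sunset hour angle satisfies cos H_s = −tan φ tan δ = -0.3129, giving H_s = 108.23°.
Day length = 2 H_s / 15° h⁻¹ = 216.46° / 15 = 14.431 h.

14.43 hours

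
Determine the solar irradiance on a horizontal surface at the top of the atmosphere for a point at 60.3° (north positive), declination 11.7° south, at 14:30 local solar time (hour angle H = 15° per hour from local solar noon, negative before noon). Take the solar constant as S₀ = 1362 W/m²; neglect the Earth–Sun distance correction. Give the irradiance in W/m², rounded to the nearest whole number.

284 W/m²

Hour angle H = 15° × (14.5 − 12) = 37.50°.
cos θ_z = sin φ sin δ + cos φ cos δ cos H = (0.8686)(-0.2028) + (0.4955)(0.9792)(0.7934) = 0.2088.
Top-of-atmosphere irradiance = S₀ cos θ_z = 1362 × 0.2088 = 284.39 W/m².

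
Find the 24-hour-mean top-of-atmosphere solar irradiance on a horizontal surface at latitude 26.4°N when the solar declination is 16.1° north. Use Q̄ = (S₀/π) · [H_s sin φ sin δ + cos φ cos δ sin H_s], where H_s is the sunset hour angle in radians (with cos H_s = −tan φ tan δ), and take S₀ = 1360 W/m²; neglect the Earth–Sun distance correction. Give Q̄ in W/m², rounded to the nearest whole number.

cos H_s = −tan(26.4°) · tan(16.1°) = -0.1433, so H_s = arccos(-0.1433) = 98.24°. In radians, H_s = 1.7146.
H_s sin φ sin δ = 1.7146 × 0.4446 × 0.2773 = 0.2114.
cos φ cos δ sin H_s = 0.8957 × 0.9608 × 0.9897 = 0.8517.
Q̄ = (1360/π) × (0.2114 + 0.8517) = 432.90 × 1.0631 = 460.22 W/m².

460 W/m²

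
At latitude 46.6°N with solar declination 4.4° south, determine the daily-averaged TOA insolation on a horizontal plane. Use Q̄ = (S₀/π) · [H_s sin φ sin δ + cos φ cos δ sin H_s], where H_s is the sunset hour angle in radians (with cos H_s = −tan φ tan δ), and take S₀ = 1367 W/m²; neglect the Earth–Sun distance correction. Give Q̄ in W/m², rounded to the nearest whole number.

The sunset hour angle satisfies cos H_s = −tan φ tan δ = 0.0814, giving H_s = 85.33°. In radians, H_s = 1.4893.
H_s sin φ sin δ = 1.4893 × 0.7266 × -0.0767 = -0.0830.
cos φ cos δ sin H_s = 0.6871 × 0.9971 × 0.9967 = 0.6828.
Q̄ = (1367/π) × (-0.0830 + 0.6828) = 435.13 × 0.5998 = 260.99 W/m².

261 W/m²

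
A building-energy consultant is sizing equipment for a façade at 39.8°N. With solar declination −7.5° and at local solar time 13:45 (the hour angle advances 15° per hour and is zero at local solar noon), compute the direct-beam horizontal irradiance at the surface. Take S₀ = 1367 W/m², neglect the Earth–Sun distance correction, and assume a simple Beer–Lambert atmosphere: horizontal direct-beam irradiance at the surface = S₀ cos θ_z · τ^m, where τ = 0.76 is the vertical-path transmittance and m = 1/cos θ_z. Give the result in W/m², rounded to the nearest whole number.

Hour angle H = 15° × (13.75 − 12) = 26.25°.
cos θ_z = sin φ sin δ + cos φ cos δ cos H = (0.6401)(-0.1305) + (0.7683)(0.9914)(0.8969) = 0.5996.
Air mass m = 1/cos θ_z = 1/0.5996 = 1.668; τ^m = 0.76^1.668 = 0.6327.
Surface direct beam = 1367 × 0.5996 × 0.6327 = 518.59 W/m².

519 W/m²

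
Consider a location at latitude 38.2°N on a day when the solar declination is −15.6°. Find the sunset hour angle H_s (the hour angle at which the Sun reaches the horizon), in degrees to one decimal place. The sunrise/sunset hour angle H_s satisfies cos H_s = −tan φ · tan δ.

cos H_s = −tan(38.2°) · tan(-15.6°) = 0.2197, so H_s = arccos(0.2197) = 77.31°.

77.3°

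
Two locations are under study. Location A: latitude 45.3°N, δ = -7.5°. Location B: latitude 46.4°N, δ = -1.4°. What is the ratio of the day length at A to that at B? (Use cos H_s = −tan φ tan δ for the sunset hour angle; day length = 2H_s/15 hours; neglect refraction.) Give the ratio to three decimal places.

A: H_s = arccos(−tan 45.3° · tan -7.5°) = 82.35°, so 2H_s/15 = 10.9800 h.
B: H_s = arccos(−tan 46.4° · tan -1.4°) = 88.53°, so 2H_s/15 = 11.8040 h.
Ratio A/B = 10.9800 / 11.8040 = 0.9302.

0.930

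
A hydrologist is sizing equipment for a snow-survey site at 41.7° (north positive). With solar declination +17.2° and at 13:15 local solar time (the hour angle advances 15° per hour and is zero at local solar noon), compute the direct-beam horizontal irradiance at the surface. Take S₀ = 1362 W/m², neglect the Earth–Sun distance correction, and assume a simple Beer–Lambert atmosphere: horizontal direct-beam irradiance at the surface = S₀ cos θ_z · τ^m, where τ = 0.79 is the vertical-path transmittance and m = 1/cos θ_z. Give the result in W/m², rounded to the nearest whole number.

906 W/m²

Hour angle H = 15° × (13.25 − 12) = 18.75°.
cos θ_z = sin(41.7°) sin(17.2°) + cos(41.7°) cos(17.2°) cos(18.75°) = 0.1967 + 0.6754 = 0.8721.
Air mass m = 1/cos θ_z = 1/0.8721 = 1.147; τ^m = 0.79^1.147 = 0.7631.
Surface direct beam = 1362 × 0.8721 × 0.7631 = 906.41 W/m².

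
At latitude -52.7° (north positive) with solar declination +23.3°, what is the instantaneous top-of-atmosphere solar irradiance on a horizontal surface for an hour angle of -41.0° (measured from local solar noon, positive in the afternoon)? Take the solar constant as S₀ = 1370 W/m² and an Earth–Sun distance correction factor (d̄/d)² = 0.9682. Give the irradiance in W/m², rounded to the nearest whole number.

140 W/m²

With φ = -52.7°, δ = 23.3°, H = -41.00°: sin φ sin δ = -0.3146, cos φ cos δ cos H = 0.4200, so cos θ_z = 0.1054.
Top-of-atmosphere irradiance = S₀ (d̄/d)² cos θ_z = 1370 × 0.9682 × 0.1054 = 139.81 W/m².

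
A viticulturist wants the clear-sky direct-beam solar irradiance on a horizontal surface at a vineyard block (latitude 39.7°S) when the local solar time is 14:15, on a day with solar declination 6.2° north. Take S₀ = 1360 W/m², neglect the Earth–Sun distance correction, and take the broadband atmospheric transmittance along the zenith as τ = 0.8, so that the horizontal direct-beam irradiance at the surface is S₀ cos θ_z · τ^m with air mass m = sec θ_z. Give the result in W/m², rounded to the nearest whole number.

Hour angle H = 15° × (14.25 − 12) = 33.75°.
cos θ_z = sin(-39.7°) sin(6.2°) + cos(-39.7°) cos(6.2°) cos(33.75°) = -0.0690 + 0.6360 = 0.5670.
Air mass m = 1/cos θ_z = 1/0.5670 = 1.764; τ^m = 0.8^1.764 = 0.6746.
Surface direct beam = 1360 × 0.5670 × 0.6746 = 520.20 W/m².

520 W/m²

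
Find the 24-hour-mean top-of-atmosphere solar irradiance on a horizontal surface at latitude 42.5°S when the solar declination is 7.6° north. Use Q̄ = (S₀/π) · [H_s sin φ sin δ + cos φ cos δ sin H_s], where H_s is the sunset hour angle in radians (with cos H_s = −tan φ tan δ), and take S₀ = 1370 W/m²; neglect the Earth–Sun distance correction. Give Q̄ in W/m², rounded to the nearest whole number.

260 W/m²

cos H_s = −tan(-42.5°) · tan(7.6°) = 0.1223, so H_s = arccos(0.1223) = 82.98°. In radians, H_s = 1.4483.
H_s sin φ sin δ = 1.4483 × -0.6756 × 0.1323 = -0.1295.
cos φ cos δ sin H_s = 0.7373 × 0.9912 × 0.9925 = 0.7253.
Q̄ = (1370/π) × (-0.1295 + 0.7253) = 436.08 × 0.5958 = 259.82 W/m².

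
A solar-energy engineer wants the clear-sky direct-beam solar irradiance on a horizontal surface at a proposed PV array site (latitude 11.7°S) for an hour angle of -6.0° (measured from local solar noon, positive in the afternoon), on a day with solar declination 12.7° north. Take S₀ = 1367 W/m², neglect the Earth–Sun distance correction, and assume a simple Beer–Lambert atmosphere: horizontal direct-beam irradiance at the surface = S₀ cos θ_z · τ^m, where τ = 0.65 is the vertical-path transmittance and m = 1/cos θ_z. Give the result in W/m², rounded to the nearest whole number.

769 W/m²

cos θ_z = sin φ sin δ + cos φ cos δ cos H = (-0.2028)(0.2198) + (0.9792)(0.9755)(0.9945) = 0.9054.
Air mass m = 1/cos θ_z = 1/0.9054 = 1.104; τ^m = 0.65^1.104 = 0.6215.
Surface direct beam = 1367 × 0.9054 × 0.6215 = 769.22 W/m².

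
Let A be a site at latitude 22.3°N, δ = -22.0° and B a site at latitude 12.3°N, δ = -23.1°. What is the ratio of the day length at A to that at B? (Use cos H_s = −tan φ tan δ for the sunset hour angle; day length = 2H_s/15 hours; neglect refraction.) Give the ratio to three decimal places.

A: H_s = arccos(−tan 22.3° · tan -22.0°) = 80.46°, so 2H_s/15 = 10.7280 h.
B: H_s = arccos(−tan 12.3° · tan -23.1°) = 84.66°, so 2H_s/15 = 11.2880 h.
Ratio A/B = 10.7280 / 11.2880 = 0.9504.

0.950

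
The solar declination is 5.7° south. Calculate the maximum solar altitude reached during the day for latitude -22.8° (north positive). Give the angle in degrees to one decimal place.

At local solar noon the hour angle is zero, so the elevation is 90° − |φ − δ| = 90° − |-22.8° − (-5.7°)| = 90° − 17.1° = 72.9°.

72.9°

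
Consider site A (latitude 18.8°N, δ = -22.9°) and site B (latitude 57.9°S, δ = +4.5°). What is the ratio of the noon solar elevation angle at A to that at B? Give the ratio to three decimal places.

1.750

A: 90° − |18.8 − (-22.9)| = 48.30°.
B: 90° − |-57.9 − (4.5)| = 27.60°.
Ratio A/B = 48.3000 / 27.6000 = 1.7500.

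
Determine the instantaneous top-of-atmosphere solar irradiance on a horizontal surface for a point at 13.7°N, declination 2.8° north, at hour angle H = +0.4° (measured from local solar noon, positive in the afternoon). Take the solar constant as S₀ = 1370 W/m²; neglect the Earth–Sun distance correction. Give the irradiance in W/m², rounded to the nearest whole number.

cos θ_z = sin φ sin δ + cos φ cos δ cos H = (0.2368)(0.0488) + (0.9715)(0.9988)(1.0000) = 0.9819.
Top-of-atmosphere irradiance = S₀ cos θ_z = 1370 × 0.9819 = 1345.20 W/m².

1345 W/m²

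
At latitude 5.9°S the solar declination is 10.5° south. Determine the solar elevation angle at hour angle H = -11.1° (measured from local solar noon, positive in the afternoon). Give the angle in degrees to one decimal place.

cos θ_z = sin(-5.9°) sin(-10.5°) + cos(-5.9°) cos(-10.5°) cos(-11.10°) = 0.0187 + 0.9597 = 0.9784.
θ_z = arccos(0.9784) = 11.93°, so the elevation is 90° − 11.93° = 78.07°.

78.1°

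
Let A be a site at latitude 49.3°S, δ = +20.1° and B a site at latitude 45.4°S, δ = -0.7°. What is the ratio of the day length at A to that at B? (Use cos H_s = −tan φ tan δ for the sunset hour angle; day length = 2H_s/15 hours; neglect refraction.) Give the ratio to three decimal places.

0.715

A: H_s = arccos(−tan -49.3° · tan 20.1°) = 64.82°, so 2H_s/15 = 8.6427 h.
B: H_s = arccos(−tan -45.4° · tan -0.7°) = 90.71°, so 2H_s/15 = 12.0947 h.
Ratio A/B = 8.6427 / 12.0947 = 0.7146.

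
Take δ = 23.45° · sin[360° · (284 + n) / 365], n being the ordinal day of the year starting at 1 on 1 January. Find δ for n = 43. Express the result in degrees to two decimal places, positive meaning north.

-14.27°

360 × (284 + 43) / 365 = 322.521°; sin(322.521°) = -0.6085.
δ = 23.45 × -0.6085 = -14.269° ≈ -14.27°.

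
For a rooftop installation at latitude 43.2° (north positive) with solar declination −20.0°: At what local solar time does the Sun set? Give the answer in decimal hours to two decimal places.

The sunset hour angle satisfies cos H_s = −tan φ tan δ = 0.3418, giving H_s = 70.01°.
Sunset is at 12 + H_s/15 = 12 + 4.667 = 16.667 h local solar time.

16.67 h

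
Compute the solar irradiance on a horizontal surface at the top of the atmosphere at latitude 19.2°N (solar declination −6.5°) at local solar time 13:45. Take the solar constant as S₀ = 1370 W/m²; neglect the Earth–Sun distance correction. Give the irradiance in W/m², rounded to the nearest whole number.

Hour angle H = 15° × (13.75 − 12) = 26.25°.
cos θ_z = sin(19.2°) sin(-6.5°) + cos(19.2°) cos(-6.5°) cos(26.25°) = -0.0372 + 0.8415 = 0.8043.
Top-of-atmosphere irradiance = S₀ cos θ_z = 1370 × 0.8043 = 1101.89 W/m².

1102 W/m²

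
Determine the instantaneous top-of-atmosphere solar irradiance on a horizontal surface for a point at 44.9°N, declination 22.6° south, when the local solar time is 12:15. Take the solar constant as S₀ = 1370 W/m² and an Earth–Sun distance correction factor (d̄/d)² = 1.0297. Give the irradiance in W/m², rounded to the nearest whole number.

538 W/m²

Hour angle H = 15° × (12.25 − 12) = 3.75°.
With φ = 44.9°, δ = -22.6°, H = 3.75°: sin φ sin δ = -0.2713, cos φ cos δ cos H = 0.6525, so cos θ_z = 0.3812.
Top-of-atmosphere irradiance = S₀ (d̄/d)² cos θ_z = 1370 × 1.0297 × 0.3812 = 537.75 W/m².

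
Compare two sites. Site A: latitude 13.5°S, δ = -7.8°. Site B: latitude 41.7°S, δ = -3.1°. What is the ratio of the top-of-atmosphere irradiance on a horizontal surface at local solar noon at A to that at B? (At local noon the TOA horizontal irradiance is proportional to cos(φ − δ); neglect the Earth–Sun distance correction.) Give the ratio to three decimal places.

A: cos θ_z = cos(-13.5° − (-7.8°)) = 0.9951.
B: cos θ_z = cos(-41.7° − (-3.1°)) = 0.7815.
Ratio A/B = 0.9951 / 0.7815 = 1.2733.

1.273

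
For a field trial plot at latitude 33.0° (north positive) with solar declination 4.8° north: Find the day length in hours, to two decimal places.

cos H_s = −tan(33.0°) · tan(4.8°) = -0.0545, so H_s = arccos(-0.0545) = 93.12°.
Day length = 2 H_s / 15° h⁻¹ = 186.24° / 15 = 12.416 h.

12.42 hours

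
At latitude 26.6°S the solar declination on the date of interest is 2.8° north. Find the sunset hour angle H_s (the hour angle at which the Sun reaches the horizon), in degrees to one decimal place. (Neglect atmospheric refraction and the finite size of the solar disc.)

88.6°

The sunset hour angle satisfies cos H_s = −tan φ tan δ = 0.0245, giving H_s = 88.60°.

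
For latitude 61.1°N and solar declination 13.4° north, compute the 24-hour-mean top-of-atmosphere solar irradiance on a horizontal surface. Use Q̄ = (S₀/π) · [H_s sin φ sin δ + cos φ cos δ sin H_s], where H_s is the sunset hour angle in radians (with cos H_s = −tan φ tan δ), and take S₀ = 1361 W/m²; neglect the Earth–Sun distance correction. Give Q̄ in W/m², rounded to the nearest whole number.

The sunset hour angle satisfies cos H_s = −tan φ tan δ = -0.4316, giving H_s = 115.57°. In radians, H_s = 2.0171.
H_s sin φ sin δ = 2.0171 × 0.8755 × 0.2317 = 0.4092.
cos φ cos δ sin H_s = 0.4833 × 0.9728 × 0.9020 = 0.4241.
Q̄ = (1361/π) × (0.4092 + 0.4241) = 433.22 × 0.8333 = 361.00 W/m².

361 W/m²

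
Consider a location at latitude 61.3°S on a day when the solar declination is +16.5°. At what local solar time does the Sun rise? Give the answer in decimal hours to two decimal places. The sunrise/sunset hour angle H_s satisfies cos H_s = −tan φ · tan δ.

cos H_s = −tan(-61.3°) · tan(16.5°) = 0.5410, so H_s = arccos(0.5410) = 57.25°.
Sunrise is at 12 − H_s/15 = 12 − 3.817 = 8.183 h local solar time.

8.18 h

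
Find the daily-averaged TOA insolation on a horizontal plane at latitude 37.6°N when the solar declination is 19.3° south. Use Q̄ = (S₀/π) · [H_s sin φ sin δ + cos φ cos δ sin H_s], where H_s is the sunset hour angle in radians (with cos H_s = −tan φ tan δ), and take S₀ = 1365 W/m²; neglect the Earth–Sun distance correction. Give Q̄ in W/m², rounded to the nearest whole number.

cos H_s = −tan(37.6°) · tan(-19.3°) = 0.2697, so H_s = arccos(0.2697) = 74.35°. In radians, H_s = 1.2977.
H_s sin φ sin δ = 1.2977 × 0.6101 × -0.3305 = -0.2617.
cos φ cos δ sin H_s = 0.7923 × 0.9438 × 0.9629 = 0.7200.
Q̄ = (1365/π) × (-0.2617 + 0.7200) = 434.49 × 0.4583 = 199.13 W/m².

199 W/m²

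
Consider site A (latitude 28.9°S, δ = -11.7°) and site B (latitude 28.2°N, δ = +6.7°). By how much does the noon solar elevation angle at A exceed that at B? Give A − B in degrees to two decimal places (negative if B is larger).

+4.30°

A: 90° − |-28.9 − (-11.7)| = 72.80°.
B: 90° − |28.2 − (6.7)| = 68.50°.
A − B = 72.80 − 68.50 = 4.30°.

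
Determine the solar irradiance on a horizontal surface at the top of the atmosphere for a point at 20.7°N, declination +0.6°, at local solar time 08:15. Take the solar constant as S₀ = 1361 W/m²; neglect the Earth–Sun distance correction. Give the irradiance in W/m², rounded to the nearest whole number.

712 W/m²

Hour angle H = 15° × (8.25 − 12) = -56.25°.
cos θ_z = sin(20.7°) sin(0.6°) + cos(20.7°) cos(0.6°) cos(-56.25°) = 0.0037 + 0.5197 = 0.5234.
Top-of-atmosphere irradiance = S₀ cos θ_z = 1361 × 0.5234 = 712.35 W/m².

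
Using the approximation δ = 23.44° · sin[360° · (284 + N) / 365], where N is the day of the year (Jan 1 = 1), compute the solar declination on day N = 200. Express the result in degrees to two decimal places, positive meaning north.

360 × (284 + 200) / 365 = 477.370°; sin(477.370°) = 0.8881.
δ = 23.44 × 0.8881 = 20.817° ≈ +20.82°.

+20.82°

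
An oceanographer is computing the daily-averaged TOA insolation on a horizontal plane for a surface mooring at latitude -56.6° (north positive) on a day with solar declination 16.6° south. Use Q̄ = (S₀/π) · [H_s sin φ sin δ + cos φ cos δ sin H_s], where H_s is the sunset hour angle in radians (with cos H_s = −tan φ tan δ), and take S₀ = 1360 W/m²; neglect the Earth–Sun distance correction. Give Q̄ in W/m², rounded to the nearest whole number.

414 W/m²

cos H_s = −tan(-56.6°) · tan(-16.6°) = -0.4521, so H_s = arccos(-0.4521) = 116.88°. In radians, H_s = 2.0399.
H_s sin φ sin δ = 2.0399 × -0.8348 × -0.2857 = 0.4865.
cos φ cos δ sin H_s = 0.5505 × 0.9583 × 0.8920 = 0.4706.
Q̄ = (1360/π) × (0.4865 + 0.4706) = 432.90 × 0.9571 = 414.33 W/m².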